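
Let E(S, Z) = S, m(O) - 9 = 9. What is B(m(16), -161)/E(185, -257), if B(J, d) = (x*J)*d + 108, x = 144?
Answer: -417204/185 ≈ -2255.2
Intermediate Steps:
m(O) = 18 (m(O) = 9 + 9 = 18)
B(J, d) = 108 + 144*J*d (B(J, d) = (144*J)*d + 108 = 144*J*d + 108 = 108 + 144*J*d)
B(m(16), -161)/E(185, -257) = (108 + 144*18*(-161))/185 = (108 - 417312)*(1/185) = -417204*1/185 = -417204/185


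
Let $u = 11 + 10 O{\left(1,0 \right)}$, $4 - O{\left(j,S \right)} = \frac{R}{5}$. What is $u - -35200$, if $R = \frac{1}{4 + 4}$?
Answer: $\frac{141003}{4} \approx 35251.0$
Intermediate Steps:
$R = \frac{1}{8} \approx 0.125$
$O{\left(j,S \right)} = \frac{159}{40}$ ($O{\left(j,S \right)} = 4 - \frac{1}{8 \cdot 5} = 4 - \frac{1}{8} \cdot \frac{1}{5} = 4 - \frac{1}{40} = \frac{159}{40}$)
$u = \frac{203}{4}$ ($u = 11 + 10 \cdot \frac{159}{40} = 11 + \frac{159}{4} = \frac{203}{4} \approx 50.75$)
$u - -35200 = \frac{203}{4} - -35200 = \frac{203}{4} + 35200 = \frac{141003}{4}$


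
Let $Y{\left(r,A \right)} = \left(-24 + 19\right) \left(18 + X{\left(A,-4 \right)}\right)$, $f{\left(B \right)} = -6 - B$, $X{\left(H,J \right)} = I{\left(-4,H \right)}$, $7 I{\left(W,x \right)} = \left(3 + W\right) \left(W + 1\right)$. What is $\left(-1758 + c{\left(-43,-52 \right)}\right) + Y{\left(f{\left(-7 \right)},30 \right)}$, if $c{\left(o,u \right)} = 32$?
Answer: $- \frac{12727}{7} \approx -1818.1$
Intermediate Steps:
$I{\left(W,x \right)} = \frac{\left(1 + W\right) \left(3 + W\right)}{7}$ ($I{\left(W,x \right)} = \frac{\left(3 + W\right) \left(W + 1\right)}{7} = \frac{\left(3 + W\right) \left(1 + W\right)}{7} = \frac{\left(1 + W\right) \left(3 + W\right)}{7}$)
$X{\left(H,J \right)} = \frac{3}{7}$ ($X{\left(H,J \right)} = \frac{3}{7} + \frac{\left(-4\right)^{2}}{7} + \frac{4}{7} \left(-4\right) = \frac{3}{7} + \frac{1}{7} \cdot 16 - \frac{16}{7} = \frac{3}{7} + \frac{16}{7} - \frac{16}{7} = \frac{3}{7}$)
$Y{\left(r,A \right)} = - \frac{645}{7}$ ($Y{\left(r,A \right)} = \left(-24 + 19\right) \left(18 + \frac{3}{7}\right) = \left(-5\right) \frac{129}{7} = - \frac{645}{7}$)
$\left(-1758 + c{\left(-43,-52 \right)}\right) + Y{\left(f{\left(-7 \right)},30 \right)} = \left(-1758 + 32\right) - \frac{645}{7} = -1726 - \frac{645}{7} = - \frac{12727}{7}$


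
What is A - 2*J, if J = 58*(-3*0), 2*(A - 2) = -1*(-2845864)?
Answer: 1422934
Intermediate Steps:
A = 1422934 (A = 2 + (-1*(-2845864))/2 = 2 + (½)*2845864 = 2 + 1422932 = 1422934)
J = 0 (J = 58*0 = 0)
A - 2*J = 1422934 - 2*0 = 1422934 - 1*0 = 1422934 + 0 = 1422934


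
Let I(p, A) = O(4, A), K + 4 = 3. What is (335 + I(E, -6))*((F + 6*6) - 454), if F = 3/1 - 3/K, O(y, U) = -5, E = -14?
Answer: -135960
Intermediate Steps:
K = -1 (K = -4 + 3 = -1)
I(p, A) = -5
F = 6 (F = 3/1 - 3/(-1) = 3*1 - 3*(-1) = 3 + 3 = 6)
(335 + I(E, -6))*((F + 6*6) - 454) = (335 - 5)*((6 + 6*6) - 454) = 330*((6 + 36) - 454) = 330*(42 - 454) = 330*(-412) = -135960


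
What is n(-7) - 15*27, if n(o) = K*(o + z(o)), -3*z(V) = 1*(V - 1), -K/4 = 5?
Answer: -955/3 ≈ -318.33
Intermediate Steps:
K = -20 (K = -4*5 = -20)
z(V) = ⅓ - V/3 (z(V) = -(V - 1)/3 = -(-1 + V)/3 = ⅓ - V/3)
n(o) = -20/3 - 40*o/3 (n(o) = -20*(o + (⅓ - o/3)) = -20*(⅓ + 2*o/3) = -20/3 - 40*o/3)
n(-7) - 15*27 = (-20/3 - 40/3*(-7)) - 15*27 = (-20/3 + 280/3) - 405 = 260/3 - 405 = -955/3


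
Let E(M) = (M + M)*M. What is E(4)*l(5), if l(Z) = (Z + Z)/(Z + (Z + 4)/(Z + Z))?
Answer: 3200/59 ≈ 54.237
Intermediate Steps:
E(M) = 2*M² (E(M) = (2*M)*M = 2*M²)
l(Z) = 2*Z/(Z + (4 + Z)/(2*Z)) (l(Z) = (2*Z)/(Z + (4 + Z)/((2*Z))) = (2*Z)/(Z + (4 + Z)*(1/(2*Z))) = (2*Z)/(Z + (4 + Z)/(2*Z)) = 2*Z/(Z + (4 + Z)/(2*Z)))
E(4)*l(5) = (2*4²)*(4*5²/(4 + 5 + 2*5²)) = (2*16)*(4*25/(4 + 5 + 2*25)) = 32*(4*25/(4 + 5 + 50)) = 32*(4*25/59) = 32*(4*25*(1/59)) = 32*(100/59) = 3200/59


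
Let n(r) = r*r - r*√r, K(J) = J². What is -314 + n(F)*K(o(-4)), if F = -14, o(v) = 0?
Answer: -314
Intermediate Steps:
n(r) = r² - r^(3/2)
-314 + n(F)*K(o(-4)) = -314 + ((-14)² - (-14)^(3/2))*0² = -314 + (196 - (-14)*I*√14)*0 = -314 + (196 + 14*I*√14)*0 = -314 + 0 = -314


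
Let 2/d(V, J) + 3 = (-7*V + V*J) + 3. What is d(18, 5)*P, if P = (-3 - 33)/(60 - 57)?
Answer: ⅔ ≈ 0.66667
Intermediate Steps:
d(V, J) = 2/(-7*V + J*V) (d(V, J) = 2/(-3 + ((-7*V + V*J) + 3)) = 2/(-3 + ((-7*V + J*V) + 3)) = 2/(-3 + (3 - 7*V + J*V)) = 2/(-7*V + J*V))
P = -12 (P = -36/3 = -36*⅓ = -12)
d(18, 5)*P = (2/(18*(-7 + 5)))*(-12) = (2*(1/18)/(-2))*(-12) = (2*(1/18)*(-½))*(-12) = -1/18*(-12) = ⅔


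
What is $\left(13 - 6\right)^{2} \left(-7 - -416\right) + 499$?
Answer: $20540$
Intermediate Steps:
$\left(13 - 6\right)^{2} \left(-7 - -416\right) + 499 = 7^{2} \left(-7 + 416\right) + 499 = 49 \cdot 409 + 499 = 20041 + 499 = 20540$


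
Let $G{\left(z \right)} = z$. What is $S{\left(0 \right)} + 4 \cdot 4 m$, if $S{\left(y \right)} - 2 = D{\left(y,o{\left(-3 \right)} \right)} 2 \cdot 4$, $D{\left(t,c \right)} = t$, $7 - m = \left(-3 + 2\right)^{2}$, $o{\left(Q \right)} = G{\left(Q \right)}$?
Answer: $98$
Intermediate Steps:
$o{\left(Q \right)} = Q$
$m = 6$ ($m = 7 - \left(-3 + 2\right)^{2} = 7 - \left(-1\right)^{2} = 7 - 1 = 6$)
$S{\left(y \right)} = 2 + 8 y$ ($S{\left(y \right)} = 2 + y 2 \cdot 4 = 2 + 2 y 4 = 2 + 8 y$)
$S{\left(0 \right)} + 4 \cdot 4 m = \left(2 + 8 \cdot 0\right) + 4 \cdot 4 \cdot 6 = \left(2 + 0\right) + 16 \cdot 6 = 2 + 96 = 98$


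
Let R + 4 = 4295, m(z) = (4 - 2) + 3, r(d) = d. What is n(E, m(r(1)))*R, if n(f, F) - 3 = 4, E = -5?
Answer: 30037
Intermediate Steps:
m(z) = 5 (m(z) = 2 + 3 = 5)
n(f, F) = 7 (n(f, F) = 3 + 4 = 7)
R = 4291 (R = -4 + 4295 = 4291)
n(E, m(r(1)))*R = 7*4291 = 30037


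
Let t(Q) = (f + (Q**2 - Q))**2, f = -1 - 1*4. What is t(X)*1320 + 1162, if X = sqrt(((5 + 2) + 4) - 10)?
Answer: 34162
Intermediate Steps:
f = -5 (f = -1 - 4 = -5)
X = 1 (X = sqrt((7 + 4) - 10) = sqrt(11 - 10) = sqrt(1) = 1)
t(Q) = (-5 + Q**2 - Q)**2 (t(Q) = (-5 + (Q**2 - Q))**2 = (-5 + Q**2 - Q)**2)
t(X)*1320 + 1162 = (5 + 1 - 1*1**2)**2*1320 + 1162 = (5 + 1 - 1*1)**2*1320 + 1162 = (5 + 1 - 1)**2*1320 + 1162 = 5**2*1320 + 1162 = 25*1320 + 1162 = 33000 + 1162 = 34162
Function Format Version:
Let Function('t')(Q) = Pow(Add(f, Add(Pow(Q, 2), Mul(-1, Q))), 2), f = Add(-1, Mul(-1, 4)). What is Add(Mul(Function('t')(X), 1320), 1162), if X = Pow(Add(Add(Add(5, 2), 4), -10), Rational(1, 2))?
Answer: 34162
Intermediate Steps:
f = -5 (f = Add(-1, -4) = -5)
X = 1 (X = Pow(Add(Add(7, 4), -10), Rational(1, 2)) = Pow(Add(11, -10), Rational(1, 2)) = Pow(1, Rational(1, 2)) = 1)
Function('t')(Q) = Pow(Add(-5, Pow(Q, 2), Mul(-1, Q)), 2) (Function('t')(Q) = Pow(Add(-5, Add(Pow(Q, 2), Mul(-1, Q))), 2) = Pow(Add(-5, Pow(Q, 2), Mul(-1, Q)), 2))
Add(Mul(Function('t')(X), 1320), 1162) = Add(Mul(Pow(Add(5, 1, Mul(-1, Pow(1, 2))), 2), 1320), 1162) = Add(Mul(Pow(Add(5, 1, Mul(-1, 1)), 2), 1320), 1162) = Add(Mul(Pow(Add(5, 1, -1), 2), 1320), 1162) = Add(Mul(Pow(5, 2), 1320), 1162) = Add(Mul(25, 1320), 1162) = Add(33000, 1162) = 34162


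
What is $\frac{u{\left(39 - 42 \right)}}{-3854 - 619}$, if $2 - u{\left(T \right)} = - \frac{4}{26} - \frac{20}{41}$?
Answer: $- \frac{1408}{2384109} \approx -0.00059058$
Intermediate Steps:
$u{\left(T \right)} = \frac{1408}{533}$ ($u{\left(T \right)} = 2 - \left(- \frac{4}{26} - \frac{20}{41}\right) = 2 - \left(\left(-4\right) \frac{1}{26} - \frac{20}{41}\right) = 2 - \left(- \frac{2}{13} - \frac{20}{41}\right) = 2 - - \frac{342}{533} = 2 + \frac{342}{533} = \frac{1408}{533}$)
$\frac{u{\left(39 - 42 \right)}}{-3854 - 619} = \frac{1408}{533 \left(-3854 - 619\right)} = \frac{1408}{533 \left(-4473\right)} = \frac{1408}{533} \left(- \frac{1}{4473}\right) = - \frac{1408}{2384109}$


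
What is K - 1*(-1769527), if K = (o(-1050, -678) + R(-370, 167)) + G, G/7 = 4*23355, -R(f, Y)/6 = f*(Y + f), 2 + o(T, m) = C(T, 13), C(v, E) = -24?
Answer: 1972781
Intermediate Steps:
o(T, m) = -26 (o(T, m) = -2 - 24 = -26)
R(f, Y) = -6*f*(Y + f)
G = 653940 (G = 7*(4*23355) = 7*93420 = 653940)
K = 203254 (K = (-26 - 6*(-370)*(167 - 370)) + 653940 = (-26 - 6*(-370)*(-203)) + 653940 = (-26 - 450660) + 653940 = -450686 + 653940 = 203254)
K - 1*(-1769527) = 203254 - 1*(-1769527) = 203254 + 1769527 = 1972781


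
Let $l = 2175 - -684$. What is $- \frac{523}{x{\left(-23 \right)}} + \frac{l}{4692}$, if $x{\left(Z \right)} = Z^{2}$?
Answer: $- \frac{13645}{35972} \approx -0.37932$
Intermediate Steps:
$l = 2859$ ($l = 2175 + 684 = 2859$)
$- \frac{523}{x{\left(-23 \right)}} + \frac{l}{4692} = - \frac{523}{\left(-23\right)^{2}} + \frac{2859}{4692} = - \frac{523}{529} + 2859 \cdot \frac{1}{4692} = \left(-523\right) \frac{1}{529} + \frac{953}{1564} = - \frac{523}{529} + \frac{953}{1564} = - \frac{13645}{35972}$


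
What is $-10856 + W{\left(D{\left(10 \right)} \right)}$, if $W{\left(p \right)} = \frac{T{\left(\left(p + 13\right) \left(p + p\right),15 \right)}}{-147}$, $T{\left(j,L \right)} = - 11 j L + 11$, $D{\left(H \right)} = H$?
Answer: $- \frac{1519943}{147} \approx -10340.0$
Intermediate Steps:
$T{\left(j,L \right)} = 11 - 11 L j$ ($T{\left(j,L \right)} = - 11 L j + 11 = 11 - 11 L j$)
$W{\left(p \right)} = - \frac{11}{147} + \frac{110 p \left(13 + p\right)}{49}$ ($W{\left(p \right)} = \frac{11 - 165 \left(p + 13\right) \left(p + p\right)}{-147} = \left(11 - 165 \left(13 + p\right) 2 p\right) \left(- \frac{1}{147}\right) = \left(11 - 165 \cdot 2 p \left(13 + p\right)\right) \left(- \frac{1}{147}\right) = \left(11 - 330 p \left(13 + p\right)\right) \left(- \frac{1}{147}\right) = - \frac{11}{147} + \frac{110 p \left(13 + p\right)}{49}$)
$-10856 + W{\left(D{\left(10 \right)} \right)} = -10856 - \left(\frac{11}{147} - \frac{1100 \left(13 + 10\right)}{49}\right) = -10856 - \left(\frac{11}{147} - \frac{25300}{49}\right) = -10856 + \left(- \frac{11}{147} + \frac{25300}{49}\right) = -10856 + \frac{75889}{147} = - \frac{1519943}{147}$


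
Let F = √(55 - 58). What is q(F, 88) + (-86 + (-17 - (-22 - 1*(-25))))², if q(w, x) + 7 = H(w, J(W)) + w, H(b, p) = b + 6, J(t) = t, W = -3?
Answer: 11235 + 2*I*√3 ≈ 11235.0 + 3.4641*I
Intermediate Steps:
F = I*√3 (F = √(-3) = I*√3 ≈ 1.732*I)
H(b, p) = 6 + b
q(w, x) = -1 + 2*w (q(w, x) = -7 + ((6 + w) + w) = -7 + (6 + 2*w) = -1 + 2*w)
q(F, 88) + (-86 + (-17 - (-22 - 1*(-25))))² = (-1 + 2*(I*√3)) + (-86 + (-17 - (-22 - 1*(-25))))² = (-1 + 2*I*√3) + (-86 + (-17 - (-22 + 25)))² = (-1 + 2*I*√3) + (-86 + (-17 - 1*3))² = (-1 + 2*I*√3) + (-86 + (-17 - 3))² = (-1 + 2*I*√3) + (-86 - 20)² = (-1 + 2*I*√3) + (-106)² = (-1 + 2*I*√3) + 11236 = 11235 + 2*I*√3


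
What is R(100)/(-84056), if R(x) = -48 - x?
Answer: 37/21014 ≈ 0.0017607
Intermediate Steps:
R(100)/(-84056) = (-48 - 1*100)/(-84056) = (-48 - 100)*(-1/84056) = -148*(-1/84056) = 37/21014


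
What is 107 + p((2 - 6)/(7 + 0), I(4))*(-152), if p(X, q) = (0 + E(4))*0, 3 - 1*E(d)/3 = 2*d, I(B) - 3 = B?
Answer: 107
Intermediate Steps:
I(B) = 3 + B
E(d) = 9 - 6*d
p(X, q) = 0 (p(X, q) = (0 + (9 - 6*4))*0 = (0 + (9 - 24))*0 = (0 - 15)*0 = -15*0 = 0)
107 + p((2 - 6)/(7 + 0), I(4))*(-152) = 107 + 0*(-152) = 107 + 0 = 107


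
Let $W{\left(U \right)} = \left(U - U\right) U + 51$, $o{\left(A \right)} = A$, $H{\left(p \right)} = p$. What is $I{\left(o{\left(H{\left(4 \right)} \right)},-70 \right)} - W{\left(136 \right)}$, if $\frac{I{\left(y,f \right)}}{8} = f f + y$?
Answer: $39181$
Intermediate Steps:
$I{\left(y,f \right)} = 8 y + 8 f^{2}$ ($I{\left(y,f \right)} = 8 \left(f f + y\right) = 8 \left(f^{2} + y\right) = 8 \left(y + f^{2}\right) = 8 y + 8 f^{2}$)
$W{\left(U \right)} = 51$ ($W{\left(U \right)} = 0 U + 51 = 0 + 51 = 51$)
$I{\left(o{\left(H{\left(4 \right)} \right)},-70 \right)} - W{\left(136 \right)} = \left(8 \cdot 4 + 8 \left(-70\right)^{2}\right) - 51 = \left(32 + 8 \cdot 4900\right) - 51 = \left(32 + 39200\right) - 51 = 39232 - 51 = 39181$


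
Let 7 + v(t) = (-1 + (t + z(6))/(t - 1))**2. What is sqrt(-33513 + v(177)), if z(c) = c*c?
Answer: 3*I*sqrt(115368239)/176 ≈ 183.08*I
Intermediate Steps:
z(c) = c**2
v(t) = -7 + (-1 + (36 + t)/(-1 + t))**2 (v(t) = -7 + (-1 + (t + 6**2)/(t - 1))**2 = -7 + (-1 + (t + 36)/(-1 + t))**2 = -7 + (-1 + (36 + t)/(-1 + t))**2)
sqrt(-33513 + v(177)) = sqrt(-33513 + (-7 + 1369/(-1 + 177)**2)) = sqrt(-33513 + (-7 + 1369/176**2)) = sqrt(-33513 + (-7 + 1369*(1/30976))) = sqrt(-33513 + (-7 + 1369/30976)) = sqrt(-33513 - 215463/30976) = sqrt(-1038314151/30976) = 3*I*sqrt(115368239)/176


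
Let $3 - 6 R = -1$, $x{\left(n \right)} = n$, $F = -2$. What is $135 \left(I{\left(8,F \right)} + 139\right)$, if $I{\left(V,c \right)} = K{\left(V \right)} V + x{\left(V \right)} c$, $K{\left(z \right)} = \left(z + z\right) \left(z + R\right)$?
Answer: $166365$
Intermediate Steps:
$R = \frac{2}{3}$ ($R = \frac{1}{2} - - \frac{1}{6} = \frac{1}{2} + \frac{1}{6} = \frac{2}{3} \approx 0.66667$)
$K{\left(z \right)} = 2 z \left(\frac{2}{3} + z\right)$ ($K{\left(z \right)} = \left(z + z\right) \left(z + \frac{2}{3}\right) = 2 z \left(\frac{2}{3} + z\right)$)
$I{\left(V,c \right)} = V c + \frac{2 V^{2} \left(2 + 3 V\right)}{3}$ ($I{\left(V,c \right)} = \frac{2 V \left(2 + 3 V\right)}{3} V + V c = \frac{2 V^{2} \left(2 + 3 V\right)}{3} + V c = V c + \frac{2 V^{2} \left(2 + 3 V\right)}{3}$)
$135 \left(I{\left(8,F \right)} + 139\right) = 135 \left(\frac{1}{3} \cdot 8 \left(3 \left(-2\right) + 2 \cdot 8 \left(2 + 3 \cdot 8\right)\right) + 139\right) = 135 \left(\frac{1}{3} \cdot 8 \left(-6 + 2 \cdot 8 \left(2 + 24\right)\right) + 139\right) = 135 \left(\frac{1}{3} \cdot 8 \left(-6 + 2 \cdot 8 \cdot 26\right) + 139\right) = 135 \left(\frac{1}{3} \cdot 8 \left(-6 + 416\right) + 139\right) = 135 \left(\frac{1}{3} \cdot 8 \cdot 410 + 139\right) = 135 \left(\frac{3280}{3} + 139\right) = 135 \cdot \frac{3697}{3} = 166365$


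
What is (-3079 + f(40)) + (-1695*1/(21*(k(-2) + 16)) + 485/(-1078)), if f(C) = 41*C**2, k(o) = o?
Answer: 33695469/539 ≈ 62515.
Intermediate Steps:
(-3079 + f(40)) + (-1695*1/(21*(k(-2) + 16)) + 485/(-1078)) = (-3079 + 41*40**2) + (-1695*1/(21*(-2 + 16)) + 485/(-1078)) = (-3079 + 41*1600) + (-1695/(21*14) + 485*(-1/1078)) = (-3079 + 65600) + (-1695/294 - 485/1078) = 62521 + (-1695*1/294 - 485/1078) = 62521 + (-565/98 - 485/1078) = 62521 - 3350/539 = 33695469/539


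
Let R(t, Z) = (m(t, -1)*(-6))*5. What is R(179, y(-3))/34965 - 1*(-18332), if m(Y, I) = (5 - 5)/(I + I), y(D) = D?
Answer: 18332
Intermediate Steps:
m(Y, I) = 0 (m(Y, I) = 0/((2*I)) = 0*(1/(2*I)) = 0)
R(t, Z) = 0 (R(t, Z) = (0*(-6))*5 = 0*5 = 0)
R(179, y(-3))/34965 - 1*(-18332) = 0/34965 - 1*(-18332) = 0*(1/34965) + 18332 = 0 + 18332 = 18332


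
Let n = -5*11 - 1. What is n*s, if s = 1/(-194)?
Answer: 28/97 ≈ 0.28866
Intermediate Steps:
s = -1/194 ≈ -0.0051546
n = -56 (n = -55 - 1 = -56)
n*s = -56*(-1/194) = 28/97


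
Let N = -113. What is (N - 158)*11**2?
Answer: -32791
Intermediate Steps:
(N - 158)*11**2 = (-113 - 158)*11**2 = -271*121 = -32791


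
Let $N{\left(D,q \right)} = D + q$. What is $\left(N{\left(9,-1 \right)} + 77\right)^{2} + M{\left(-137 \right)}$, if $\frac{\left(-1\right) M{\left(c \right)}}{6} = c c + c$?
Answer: $-104567$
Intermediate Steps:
$M{\left(c \right)} = - 6 c - 6 c^{2}$ ($M{\left(c \right)} = - 6 \left(c c + c\right) = - 6 \left(c^{2} + c\right) = - 6 \left(c + c^{2}\right) = - 6 c - 6 c^{2}$)
$\left(N{\left(9,-1 \right)} + 77\right)^{2} + M{\left(-137 \right)} = \left(\left(9 - 1\right) + 77\right)^{2} - - 822 \left(1 - 137\right) = \left(8 + 77\right)^{2} - \left(-822\right) \left(-136\right) = 85^{2} - 111792 = 7225 - 111792 = -104567$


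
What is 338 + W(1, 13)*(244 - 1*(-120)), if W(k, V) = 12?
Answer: 4706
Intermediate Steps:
338 + W(1, 13)*(244 - 1*(-120)) = 338 + 12*(244 - 1*(-120)) = 338 + 12*(244 + 120) = 338 + 12*364 = 338 + 4368 = 4706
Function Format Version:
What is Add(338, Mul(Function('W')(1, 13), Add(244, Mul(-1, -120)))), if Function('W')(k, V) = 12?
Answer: 4706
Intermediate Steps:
Add(338, Mul(Function('W')(1, 13), Add(244, Mul(-1, -120)))) = Add(338, Mul(12, Add(244, Mul(-1, -120)))) = Add(338, Mul(12, Add(244, 120))) = Add(338, Mul(12, 364)) = Add(338, 4368) = 4706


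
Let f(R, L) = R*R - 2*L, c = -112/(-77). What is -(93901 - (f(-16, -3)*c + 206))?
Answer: -1026453/11 ≈ -93314.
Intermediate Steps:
c = 16/11 (c = -112*(-1/77) = 16/11 ≈ 1.4545)
f(R, L) = R² - 2*L
-(93901 - (f(-16, -3)*c + 206)) = -(93901 - (((-16)² - 2*(-3))*(16/11) + 206)) = -(93901 - ((256 + 6)*(16/11) + 206)) = -(93901 - (262*(16/11) + 206)) = -(93901 - (4192/11 + 206)) = -(93901 - 1*6458/11) = -(93901 - 6458/11) = -1*1026453/11 = -1026453/11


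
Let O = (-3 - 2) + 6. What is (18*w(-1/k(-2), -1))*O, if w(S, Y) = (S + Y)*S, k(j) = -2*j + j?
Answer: 27/2 ≈ 13.500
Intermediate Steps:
k(j) = -j
O = 1 (O = -5 + 6 = 1)
w(S, Y) = S*(S + Y)
(18*w(-1/k(-2), -1))*O = (18*((-1/((-1*(-2))))*(-1/((-1*(-2))) - 1)))*1 = (18*((-1/2)*(-1/2 - 1)))*1 = (18*((-1*½)*(-1*½ - 1)))*1 = (18*(-(-½ - 1)/2))*1 = (18*(-½*(-3/2)))*1 = (18*(¾))*1 = (27/2)*1 = 27/2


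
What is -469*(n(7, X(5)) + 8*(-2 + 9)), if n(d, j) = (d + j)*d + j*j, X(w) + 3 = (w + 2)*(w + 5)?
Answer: -2374547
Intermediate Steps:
X(w) = -3 + (2 + w)*(5 + w) (X(w) = -3 + (w + 2)*(w + 5) = -3 + (2 + w)*(5 + w))
n(d, j) = j² + d*(d + j) (n(d, j) = d*(d + j) + j² = j² + d*(d + j))
-469*(n(7, X(5)) + 8*(-2 + 9)) = -469*((7² + (7 + 5² + 7*5)² + 7*(7 + 5² + 7*5)) + 8*(-2 + 9)) = -469*((49 + (7 + 25 + 35)² + 7*(7 + 25 + 35)) + 8*7) = -469*((49 + 67² + 7*67) + 56) = -469*((49 + 4489 + 469) + 56) = -469*(5007 + 56) = -469*5063 = -2374547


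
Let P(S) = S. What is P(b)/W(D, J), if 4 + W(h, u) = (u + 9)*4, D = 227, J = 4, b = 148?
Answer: 37/12 ≈ 3.0833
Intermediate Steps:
W(h, u) = 32 + 4*u (W(h, u) = -4 + (u + 9)*4 = -4 + (9 + u)*4 = -4 + (36 + 4*u) = 32 + 4*u)
P(b)/W(D, J) = 148/(32 + 4*4) = 148/(32 + 16) = 148/48 = 148*(1/48) = 37/12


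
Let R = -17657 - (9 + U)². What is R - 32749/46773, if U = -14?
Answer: -827072935/46773 ≈ -17683.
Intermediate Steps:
R = -17682 (R = -17657 - (9 - 14)² = -17657 - 1*(-5)² = -17657 - 1*25 = -17657 - 25 = -17682)
R - 32749/46773 = -17682 - 32749/46773 = -827072935/46773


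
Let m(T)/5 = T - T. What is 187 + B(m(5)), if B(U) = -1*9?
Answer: 178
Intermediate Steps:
m(T) = 0 (m(T) = 5*(T - T) = 5*0 = 0)
B(U) = -9
187 + B(m(5)) = 187 - 9 = 178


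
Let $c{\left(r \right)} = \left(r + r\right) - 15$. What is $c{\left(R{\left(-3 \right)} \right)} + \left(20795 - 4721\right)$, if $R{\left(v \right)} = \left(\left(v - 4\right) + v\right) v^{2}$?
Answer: $15879$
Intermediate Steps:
$R{\left(v \right)} = v^{2} \left(-4 + 2 v\right)$ ($R{\left(v \right)} = \left(\left(-4 + v\right) + v\right) v^{2} = \left(-4 + 2 v\right) v^{2} = v^{2} \left(-4 + 2 v\right)$)
$c{\left(r \right)} = -15 + 2 r$ ($c{\left(r \right)} = 2 r - 15 = -15 + 2 r$)
$c{\left(R{\left(-3 \right)} \right)} + \left(20795 - 4721\right) = \left(-15 + 2 \cdot 2 \left(-3\right)^{2} \left(-2 - 3\right)\right) + \left(20795 - 4721\right) = \left(-15 + 2 \cdot 2 \cdot 9 \left(-5\right)\right) + \left(20795 - 4721\right) = \left(-15 + 2 \left(-90\right)\right) + 16074 = \left(-15 - 180\right) + 16074 = -195 + 16074 = 15879$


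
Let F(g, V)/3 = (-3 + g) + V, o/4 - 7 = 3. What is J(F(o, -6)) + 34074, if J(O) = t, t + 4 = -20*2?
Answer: 34030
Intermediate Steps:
o = 40 (o = 28 + 4*3 = 28 + 12 = 40)
F(g, V) = -9 + 3*V + 3*g (F(g, V) = 3*((-3 + g) + V) = 3*(-3 + V + g) = -9 + 3*V + 3*g)
t = -44 (t = -4 - 20*2 = -4 - 40 = -44)
J(O) = -44
J(F(o, -6)) + 34074 = -44 + 34074 = 34030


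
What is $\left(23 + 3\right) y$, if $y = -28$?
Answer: $-728$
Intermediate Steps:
$\left(23 + 3\right) y = \left(23 + 3\right) \left(-28\right) = 26 \left(-28\right) = -728$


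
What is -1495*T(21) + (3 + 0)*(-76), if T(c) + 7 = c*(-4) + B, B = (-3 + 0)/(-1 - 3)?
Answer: 538783/4 ≈ 1.3470e+5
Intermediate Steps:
B = ¾ (B = -3/(-4) = -3*(-¼) = ¾ ≈ 0.75000)
T(c) = -25/4 - 4*c (T(c) = -7 + (c*(-4) + ¾) = -7 + (-4*c + ¾) = -7 + (¾ - 4*c) = -25/4 - 4*c)
-1495*T(21) + (3 + 0)*(-76) = -1495*(-25/4 - 4*21) + (3 + 0)*(-76) = -1495*(-25/4 - 84) + 3*(-76) = -1495*(-361/4) - 228 = 539695/4 - 228 = 538783/4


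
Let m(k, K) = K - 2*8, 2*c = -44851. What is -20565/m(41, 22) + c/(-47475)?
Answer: -162698137/47475 ≈ -3427.0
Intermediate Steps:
c = -44851/2 (c = (½)*(-44851) = -44851/2 ≈ -22426.)
m(k, K) = -16 + K (m(k, K) = K - 16 = -16 + K)
-20565/m(41, 22) + c/(-47475) = -20565/(-16 + 22) - 44851/2/(-47475) = -20565/6 - 44851/2*(-1/47475) = -20565*⅙ + 44851/94950 = -6855/2 + 44851/94950 = -162698137/47475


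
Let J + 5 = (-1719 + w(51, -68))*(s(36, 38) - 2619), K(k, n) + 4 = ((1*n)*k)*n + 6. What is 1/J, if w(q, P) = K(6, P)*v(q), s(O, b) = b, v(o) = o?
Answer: -1/3647796992 ≈ -2.7414e-10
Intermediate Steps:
K(k, n) = 2 + k*n² (K(k, n) = -4 + (((1*n)*k)*n + 6) = -4 + ((n*k)*n + 6) = -4 + ((k*n)*n + 6) = -4 + (k*n² + 6) = -4 + (6 + k*n²) = 2 + k*n²)
w(q, P) = q*(2 + 6*P²) (w(q, P) = (2 + 6*P²)*q = q*(2 + 6*P²))
J = -3647796992 (J = -5 + (-1719 + 2*51*(1 + 3*(-68)²))*(38 - 2619) = -5 + (-1719 + 2*51*(1 + 3*4624))*(-2581) = -5 + (-1719 + 2*51*(1 + 13872))*(-2581) = -5 + (-1719 + 2*51*13873)*(-2581) = -5 + (-1719 + 1415046)*(-2581) = -5 + 1413327*(-2581) = -5 - 3647796987 = -3647796992)
1/J = 1/(-3647796992) = -1/3647796992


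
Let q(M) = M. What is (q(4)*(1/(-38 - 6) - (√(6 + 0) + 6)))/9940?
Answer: -53/21868 - √6/2485 ≈ -0.0034093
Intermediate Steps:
(q(4)*(1/(-38 - 6) - (√(6 + 0) + 6)))/9940 = (4*(1/(-38 - 6) - (√(6 + 0) + 6)))/9940 = (4*(1/(-44) - (√6 + 6)))*(1/9940) = (4*(-1/44 - (6 + √6)))*(1/9940) = (4*(-1/44 + (-6 - √6)))*(1/9940) = (4*(-265/44 - √6))*(1/9940) = (-265/11 - 4*√6)*(1/9940) = -53/21868 - √6/2485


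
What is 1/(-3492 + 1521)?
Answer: -1/1971 ≈ -0.00050736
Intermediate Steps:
1/(-3492 + 1521) = 1/(-1971) = -1/1971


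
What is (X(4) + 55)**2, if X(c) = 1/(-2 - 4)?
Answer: 108241/36 ≈ 3006.7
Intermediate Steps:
X(c) = -1/6 (X(c) = 1/(-6) = -1/6)
(X(4) + 55)**2 = (-1/6 + 55)**2 = (329/6)**2 = 108241/36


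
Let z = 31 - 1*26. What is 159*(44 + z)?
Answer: 7791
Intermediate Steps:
z = 5 (z = 31 - 26 = 5)
159*(44 + z) = 159*(44 + 5) = 159*49 = 7791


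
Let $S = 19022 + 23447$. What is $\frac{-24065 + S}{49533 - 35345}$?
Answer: $\frac{4601}{3547} \approx 1.2972$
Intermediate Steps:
$S = 42469$
$\frac{-24065 + S}{49533 - 35345} = \frac{-24065 + 42469}{49533 - 35345} = \frac{18404}{14188} = 18404 \cdot \frac{1}{14188} = \frac{4601}{3547}$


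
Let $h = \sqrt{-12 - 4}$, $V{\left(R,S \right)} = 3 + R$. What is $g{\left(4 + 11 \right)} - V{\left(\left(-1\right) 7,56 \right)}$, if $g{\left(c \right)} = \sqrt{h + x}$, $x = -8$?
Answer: $4 + 2 \sqrt{-2 + i} \approx 4.6871 + 2.9107 i$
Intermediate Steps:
$h = 4 i$ ($h = \sqrt{-16} = 4 i \approx 4.0 i$)
$g{\left(c \right)} = \sqrt{-8 + 4 i}$ ($g{\left(c \right)} = \sqrt{4 i - 8} = \sqrt{-8 + 4 i}$)
$g{\left(4 + 11 \right)} - V{\left(\left(-1\right) 7,56 \right)} = 2 \sqrt{-2 + i} - \left(3 - 7\right) = 2 \sqrt{-2 + i} - -4 = 2 \sqrt{-2 + i} + 4 = 4 + 2 \sqrt{-2 + i}$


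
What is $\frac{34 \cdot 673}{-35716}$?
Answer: $- \frac{11441}{17858} \approx -0.64067$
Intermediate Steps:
$\frac{34 \cdot 673}{-35716} = 22882 \left(- \frac{1}{35716}\right) = - \frac{11441}{17858}$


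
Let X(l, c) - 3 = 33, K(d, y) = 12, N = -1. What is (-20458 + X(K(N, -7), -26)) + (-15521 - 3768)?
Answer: -39711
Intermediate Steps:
X(l, c) = 36 (X(l, c) = 3 + 33 = 36)
(-20458 + X(K(N, -7), -26)) + (-15521 - 3768) = (-20458 + 36) + (-15521 - 3768) = -20422 - 19289 = -39711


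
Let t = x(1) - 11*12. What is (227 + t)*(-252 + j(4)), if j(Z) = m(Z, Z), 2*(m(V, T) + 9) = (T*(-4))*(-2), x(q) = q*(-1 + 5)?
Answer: -24255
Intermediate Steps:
x(q) = 4*q (x(q) = q*4 = 4*q)
m(V, T) = -9 + 4*T (m(V, T) = -9 + ((T*(-4))*(-2))/2 = -9 + (-4*T*(-2))/2 = -9 + (8*T)/2 = -9 + 4*T)
j(Z) = -9 + 4*Z
t = -128 (t = 4*1 - 11*12 = 4 - 132 = -128)
(227 + t)*(-252 + j(4)) = (227 - 128)*(-252 + (-9 + 4*4)) = 99*(-252 + (-9 + 16)) = 99*(-252 + 7) = 99*(-245) = -24255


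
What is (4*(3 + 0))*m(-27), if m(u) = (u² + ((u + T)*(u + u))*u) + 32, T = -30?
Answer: -988140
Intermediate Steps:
m(u) = 32 + u² + 2*u²*(-30 + u) (m(u) = (u² + ((u - 30)*(u + u))*u) + 32 = (u² + ((-30 + u)*(2*u))*u) + 32 = (u² + (2*u*(-30 + u))*u) + 32 = (u² + 2*u²*(-30 + u)) + 32 = 32 + u² + 2*u²*(-30 + u))
(4*(3 + 0))*m(-27) = (4*(3 + 0))*(32 - 59*(-27)² + 2*(-27)³) = (4*3)*(32 - 59*729 + 2*(-19683)) = 12*(32 - 43011 - 39366) = 12*(-82345) = -988140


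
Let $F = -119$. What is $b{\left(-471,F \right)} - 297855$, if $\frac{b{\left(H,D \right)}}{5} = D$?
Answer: $-298450$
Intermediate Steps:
$b{\left(H,D \right)} = 5 D$
$b{\left(-471,F \right)} - 297855 = 5 \left(-119\right) - 297855 = -595 - 297855 = -298450$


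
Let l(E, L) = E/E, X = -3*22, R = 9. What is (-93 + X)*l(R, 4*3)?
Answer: -159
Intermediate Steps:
X = -66
l(E, L) = 1
(-93 + X)*l(R, 4*3) = (-93 - 66)*1 = -159*1 = -159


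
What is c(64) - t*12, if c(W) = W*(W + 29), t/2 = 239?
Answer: 216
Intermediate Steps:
t = 478 (t = 2*239 = 478)
c(W) = W*(29 + W)
c(64) - t*12 = 64*(29 + 64) - 478*12 = 64*93 - 1*5736 = 5952 - 5736 = 216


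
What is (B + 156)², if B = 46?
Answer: 40804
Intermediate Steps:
(B + 156)² = (46 + 156)² = 202² = 40804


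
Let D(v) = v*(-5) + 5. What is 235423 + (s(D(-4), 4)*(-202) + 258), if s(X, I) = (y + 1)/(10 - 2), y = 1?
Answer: 471261/2 ≈ 2.3563e+5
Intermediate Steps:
D(v) = 5 - 5*v (D(v) = -5*v + 5 = 5 - 5*v)
s(X, I) = ¼ (s(X, I) = (1 + 1)/(10 - 2) = 2/8 = 2*(⅛) = ¼)
235423 + (s(D(-4), 4)*(-202) + 258) = 235423 + ((¼)*(-202) + 258) = 235423 + (-101/2 + 258) = 235423 + 415/2 = 471261/2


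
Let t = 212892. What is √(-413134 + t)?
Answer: I*√200242 ≈ 447.48*I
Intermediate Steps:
√(-413134 + t) = √(-413134 + 212892) = √(-200242) = I*√200242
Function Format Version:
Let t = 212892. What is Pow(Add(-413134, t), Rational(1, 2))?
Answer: Mul(I, Pow(200242, Rational(1, 2))) ≈ Mul(447.48, I)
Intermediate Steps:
Pow(Add(-413134, t), Rational(1, 2)) = Pow(Add(-413134, 212892), Rational(1, 2)) = Pow(-200242, Rational(1, 2)) = Mul(I, Pow(200242, Rational(1, 2)))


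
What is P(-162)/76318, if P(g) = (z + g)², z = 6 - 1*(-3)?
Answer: 23409/76318 ≈ 0.30673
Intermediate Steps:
z = 9 (z = 6 + 3 = 9)
P(g) = (9 + g)²
P(-162)/76318 = (9 - 162)²/76318 = (-153)²*(1/76318) = 23409*(1/76318) = 23409/76318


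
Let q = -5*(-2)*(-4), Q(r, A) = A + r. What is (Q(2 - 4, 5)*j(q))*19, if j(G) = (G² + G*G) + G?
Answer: 180120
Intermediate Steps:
q = -40 (q = 10*(-4) = -40)
j(G) = G + 2*G² (j(G) = (G² + G²) + G = 2*G² + G = G + 2*G²)
(Q(2 - 4, 5)*j(q))*19 = ((5 + (2 - 4))*(-40*(1 + 2*(-40))))*19 = ((5 - 2)*(-40*(1 - 80)))*19 = (3*(-40*(-79)))*19 = (3*3160)*19 = 9480*19 = 180120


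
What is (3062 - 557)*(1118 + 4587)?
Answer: 14291025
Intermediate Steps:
(3062 - 557)*(1118 + 4587) = 2505*5705 = 14291025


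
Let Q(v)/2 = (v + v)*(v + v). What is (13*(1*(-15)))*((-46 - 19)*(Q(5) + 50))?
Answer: 3168750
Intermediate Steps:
Q(v) = 8*v² (Q(v) = 2*((v + v)*(v + v)) = 2*((2*v)*(2*v)) = 2*(4*v²) = 8*v²)
(13*(1*(-15)))*((-46 - 19)*(Q(5) + 50)) = (13*(1*(-15)))*((-46 - 19)*(8*5² + 50)) = (13*(-15))*(-65*(8*25 + 50)) = -(-12675)*(200 + 50) = -(-12675)*250 = -195*(-16250) = 3168750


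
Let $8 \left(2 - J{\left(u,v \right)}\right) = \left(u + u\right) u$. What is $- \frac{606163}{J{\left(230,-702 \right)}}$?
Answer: $\frac{606163}{13223} \approx 45.842$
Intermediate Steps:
$J{\left(u,v \right)} = 2 - \frac{u^{2}}{4}$ ($J{\left(u,v \right)} = 2 - \frac{\left(u + u\right) u}{8} = 2 - \frac{2 u u}{8} = 2 - \frac{2 u^{2}}{8} = 2 - \frac{u^{2}}{4}$)
$- \frac{606163}{J{\left(230,-702 \right)}} = - \frac{606163}{2 - \frac{230^{2}}{4}} = - \frac{606163}{2 - 13225} = - \frac{606163}{-13223} = \left(-606163\right) \left(- \frac{1}{13223}\right) = \frac{606163}{13223}$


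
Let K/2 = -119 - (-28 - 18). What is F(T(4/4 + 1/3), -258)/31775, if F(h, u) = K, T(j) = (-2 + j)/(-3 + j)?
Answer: -146/31775 ≈ -0.0045948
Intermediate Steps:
K = -146 (K = 2*(-119 - (-28 - 18)) = 2*(-119 - 1*(-46)) = 2*(-119 + 46) = 2*(-73) = -146)
T(j) = (-2 + j)/(-3 + j)
F(h, u) = -146
F(T(4/4 + 1/3), -258)/31775 = -146/31775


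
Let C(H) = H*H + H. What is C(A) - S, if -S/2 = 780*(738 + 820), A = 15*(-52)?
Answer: 3038100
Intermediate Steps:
A = -780
S = -2430480 (S = -1560*(738 + 820) = -1560*1558 = -2*1215240 = -2430480)
C(H) = H + H² (C(H) = H² + H = H + H²)
C(A) - S = -780*(1 - 780) - 1*(-2430480) = -780*(-779) + 2430480 = 607620 + 2430480 = 3038100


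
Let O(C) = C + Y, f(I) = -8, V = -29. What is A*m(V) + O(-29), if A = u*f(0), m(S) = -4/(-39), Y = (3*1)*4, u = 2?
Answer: -727/39 ≈ -18.641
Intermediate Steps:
Y = 12 (Y = 3*4 = 12)
m(S) = 4/39 (m(S) = -4*(-1/39) = 4/39)
O(C) = 12 + C (O(C) = C + 12 = 12 + C)
A = -16 (A = 2*(-8) = -16)
A*m(V) + O(-29) = -16*4/39 + (12 - 29) = -64/39 - 17 = -727/39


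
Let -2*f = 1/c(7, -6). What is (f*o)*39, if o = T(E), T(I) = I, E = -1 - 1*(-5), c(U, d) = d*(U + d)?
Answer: 13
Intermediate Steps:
f = 1/12 (f = -(-1/(6*(7 - 6)))/2 = -1/(2*((-6*1))) = -½/(-6) = -½*(-⅙) = 1/12 ≈ 0.083333)
E = 4 (E = -1 + 5 = 4)
o = 4
(f*o)*39 = ((1/12)*4)*39 = (⅓)*39 = 13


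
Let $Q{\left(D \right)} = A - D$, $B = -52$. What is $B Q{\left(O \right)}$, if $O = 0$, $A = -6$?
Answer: $312$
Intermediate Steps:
$Q{\left(D \right)} = -6 - D$
$B Q{\left(O \right)} = - 52 \left(-6 - 0\right) = - 52 \left(-6 + 0\right) = \left(-52\right) \left(-6\right) = 312$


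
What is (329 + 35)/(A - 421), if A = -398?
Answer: -4/9 ≈ -0.44444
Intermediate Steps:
(329 + 35)/(A - 421) = (329 + 35)/(-398 - 421) = 364/(-819) = 364*(-1/819) = -4/9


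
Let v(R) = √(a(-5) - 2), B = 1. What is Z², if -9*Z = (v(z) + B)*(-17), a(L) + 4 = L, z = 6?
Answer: -2890/81 + 578*I*√11/81 ≈ -35.679 + 23.667*I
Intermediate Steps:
a(L) = -4 + L
v(R) = I*√11 (v(R) = √((-4 - 5) - 2) = √(-9 - 2) = √(-11) = I*√11)
Z = 17/9 + 17*I*√11/9 (Z = -(I*√11 + 1)*(-17)/9 = -(1 + I*√11)*(-17)/9 = -(-17 - 17*I*√11)/9 = 17/9 + 17*I*√11/9 ≈ 1.8889 + 6.2647*I)
Z² = (17/9 + 17*I*√11/9)²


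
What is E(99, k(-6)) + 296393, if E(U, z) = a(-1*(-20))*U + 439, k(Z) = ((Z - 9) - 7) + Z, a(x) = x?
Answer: 298812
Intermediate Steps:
k(Z) = -16 + 2*Z (k(Z) = ((-9 + Z) - 7) + Z = (-16 + Z) + Z = -16 + 2*Z)
E(U, z) = 439 + 20*U (E(U, z) = (-1*(-20))*U + 439 = 20*U + 439 = 439 + 20*U)
E(99, k(-6)) + 296393 = (439 + 20*99) + 296393 = (439 + 1980) + 296393 = 2419 + 296393 = 298812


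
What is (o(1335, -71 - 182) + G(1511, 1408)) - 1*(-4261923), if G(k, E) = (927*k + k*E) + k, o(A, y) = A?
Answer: 7792954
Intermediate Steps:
G(k, E) = 928*k + E*k (G(k, E) = (927*k + E*k) + k = 928*k + E*k)
(o(1335, -71 - 182) + G(1511, 1408)) - 1*(-4261923) = (1335 + 1511*(928 + 1408)) - 1*(-4261923) = (1335 + 1511*2336) + 4261923 = (1335 + 3529696) + 4261923 = 3531031 + 4261923 = 7792954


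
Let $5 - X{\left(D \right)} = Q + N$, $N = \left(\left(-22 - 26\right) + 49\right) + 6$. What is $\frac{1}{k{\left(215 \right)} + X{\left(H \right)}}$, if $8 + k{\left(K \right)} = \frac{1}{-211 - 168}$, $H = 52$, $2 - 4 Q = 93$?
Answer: $\frac{1516}{19325} \approx 0.078448$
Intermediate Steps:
$Q = - \frac{91}{4}$ ($Q = \frac{1}{2} - \frac{93}{4} = - \frac{91}{4} \approx -22.75$)
$N = 7$ ($N = \left(-48 + 49\right) + 6 = 1 + 6 = 7$)
$k{\left(K \right)} = - \frac{3033}{379}$ ($k{\left(K \right)} = -8 + \frac{1}{-211 - 168} = -8 + \frac{1}{-379} = -8 - \frac{1}{379} = - \frac{3033}{379}$)
$X{\left(D \right)} = \frac{83}{4}$ ($X{\left(D \right)} = 5 - \left(- \frac{91}{4} + 7\right) = 5 - - \frac{63}{4} = 5 + \frac{63}{4} = \frac{83}{4}$)
$\frac{1}{k{\left(215 \right)} + X{\left(H \right)}} = \frac{1}{- \frac{3033}{379} + \frac{83}{4}} = \frac{1}{\frac{19325}{1516}} = \frac{1516}{19325}$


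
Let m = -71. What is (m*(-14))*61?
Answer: 60634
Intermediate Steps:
(m*(-14))*61 = -71*(-14)*61 = 994*61 = 60634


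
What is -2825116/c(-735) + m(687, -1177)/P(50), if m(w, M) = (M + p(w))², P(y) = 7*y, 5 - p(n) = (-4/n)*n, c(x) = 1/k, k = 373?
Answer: -184408764788/175 ≈ -1.0538e+9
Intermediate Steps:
c(x) = 1/373
p(n) = 9 (p(n) = 5 - (-4/n)*n = 5 - 1*(-4) = 5 + 4 = 9)
m(w, M) = (9 + M)² (m(w, M) = (M + 9)² = (9 + M)²)
-2825116/c(-735) + m(687, -1177)/P(50) = -2825116/1/373 + (9 - 1177)²/((7*50)) = -2825116*373 + (-1168)²/350 = -1053768268 + 1364224*(1/350) = -1053768268 + 682112/175 = -184408764788/175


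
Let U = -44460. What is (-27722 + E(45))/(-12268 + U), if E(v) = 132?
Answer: 13795/28364 ≈ 0.48636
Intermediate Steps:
(-27722 + E(45))/(-12268 + U) = (-27722 + 132)/(-12268 - 44460) = -27590/(-56728) = -27590*(-1/56728) = 13795/28364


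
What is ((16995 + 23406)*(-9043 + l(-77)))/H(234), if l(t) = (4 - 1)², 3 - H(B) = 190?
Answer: 364982634/187 ≈ 1.9518e+6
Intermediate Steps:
H(B) = -187 (H(B) = 3 - 1*190 = 3 - 190 = -187)
l(t) = 9 (l(t) = 3² = 9)
((16995 + 23406)*(-9043 + l(-77)))/H(234) = ((16995 + 23406)*(-9043 + 9))/(-187) = (40401*(-9034))*(-1/187) = -364982634*(-1/187) = 364982634/187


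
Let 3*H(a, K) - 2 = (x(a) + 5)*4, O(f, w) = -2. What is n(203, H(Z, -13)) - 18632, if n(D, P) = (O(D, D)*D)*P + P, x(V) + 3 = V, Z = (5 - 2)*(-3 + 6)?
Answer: -24842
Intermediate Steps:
Z = 9 (Z = 3*3 = 9)
x(V) = -3 + V
H(a, K) = 10/3 + 4*a/3 (H(a, K) = ⅔ + (((-3 + a) + 5)*4)/3 = ⅔ + ((2 + a)*4)/3 = ⅔ + (8 + 4*a)/3 = ⅔ + (8/3 + 4*a/3) = 10/3 + 4*a/3)
n(D, P) = P - 2*D*P (n(D, P) = (-2*D)*P + P = -2*D*P + P = P - 2*D*P)
n(203, H(Z, -13)) - 18632 = (10/3 + (4/3)*9)*(1 - 2*203) - 18632 = (10/3 + 12)*(1 - 406) - 18632 = (46/3)*(-405) - 18632 = -6210 - 18632 = -24842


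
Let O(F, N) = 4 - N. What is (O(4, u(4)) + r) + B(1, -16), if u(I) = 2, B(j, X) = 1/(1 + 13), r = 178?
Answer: 2521/14 ≈ 180.07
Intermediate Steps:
B(j, X) = 1/14
(O(4, u(4)) + r) + B(1, -16) = ((4 - 1*2) + 178) + 1/14 = ((4 - 2) + 178) + 1/14 = (2 + 178) + 1/14 = 180 + 1/14 = 2521/14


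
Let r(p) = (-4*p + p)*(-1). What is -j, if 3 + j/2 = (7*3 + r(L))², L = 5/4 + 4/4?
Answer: -12273/8 ≈ -1534.1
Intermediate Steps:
L = 9/4 (L = 5*(¼) + 4*(¼) = 5/4 + 1 = 9/4 ≈ 2.2500)
r(p) = 3*p (r(p) = -3*p*(-1) = 3*p)
j = 12273/8 (j = -6 + 2*(7*3 + 3*(9/4))² = -6 + 2*(21 + 27/4)² = -6 + 2*(111/4)² = -6 + 2*(12321/16) = -6 + 12321/8 = 12273/8 ≈ 1534.1)
-j = -1*12273/8 = -12273/8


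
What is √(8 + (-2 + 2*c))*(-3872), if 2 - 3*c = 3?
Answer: -15488*√3/3 ≈ -8942.0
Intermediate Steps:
c = -⅓ (c = ⅔ - ⅓*3 = ⅔ - 1 = -⅓ ≈ -0.33333)
√(8 + (-2 + 2*c))*(-3872) = √(8 + (-2 + 2*(-⅓)))*(-3872) = √(8 + (-2 - ⅔))*(-3872) = √(8 - 8/3)*(-3872) = √(16/3)*(-3872) = (4*√3/3)*(-3872) = -15488*√3/3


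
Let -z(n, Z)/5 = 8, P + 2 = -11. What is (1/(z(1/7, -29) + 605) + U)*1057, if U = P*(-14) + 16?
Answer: 118247647/565 ≈ 2.0929e+5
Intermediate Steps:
P = -13 (P = -2 - 11 = -13)
z(n, Z) = -40 (z(n, Z) = -5*8 = -40)
U = 198 (U = -13*(-14) + 16 = 182 + 16 = 198)
(1/(z(1/7, -29) + 605) + U)*1057 = (1/(-40 + 605) + 198)*1057 = (1/565 + 198)*1057 = (111871/565)*1057 = 118247647/565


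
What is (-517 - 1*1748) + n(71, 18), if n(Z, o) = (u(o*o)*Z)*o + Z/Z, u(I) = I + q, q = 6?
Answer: 419476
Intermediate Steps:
u(I) = 6 + I (u(I) = I + 6 = 6 + I)
n(Z, o) = 1 + Z*o*(6 + o**2) (n(Z, o) = ((6 + o*o)*Z)*o + Z/Z = ((6 + o**2)*Z)*o + 1 = (Z*(6 + o**2))*o + 1 = Z*o*(6 + o**2) + 1 = 1 + Z*o*(6 + o**2))
(-517 - 1*1748) + n(71, 18) = (-517 - 1*1748) + (1 + 71*18*(6 + 18**2)) = (-517 - 1748) + (1 + 71*18*(6 + 324)) = -2265 + (1 + 71*18*330) = -2265 + (1 + 421740) = -2265 + 421741 = 419476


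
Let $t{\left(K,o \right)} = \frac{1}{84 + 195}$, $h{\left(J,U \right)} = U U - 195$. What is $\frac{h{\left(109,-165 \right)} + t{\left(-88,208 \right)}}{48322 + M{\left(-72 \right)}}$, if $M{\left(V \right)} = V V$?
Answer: $\frac{7541371}{14928174} \approx 0.50518$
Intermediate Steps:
$h{\left(J,U \right)} = -195 + U^{2}$ ($h{\left(J,U \right)} = U^{2} - 195 = -195 + U^{2}$)
$M{\left(V \right)} = V^{2}$
$t{\left(K,o \right)} = \frac{1}{279}$
$\frac{h{\left(109,-165 \right)} + t{\left(-88,208 \right)}}{48322 + M{\left(-72 \right)}} = \frac{\left(-195 + \left(-165\right)^{2}\right) + \frac{1}{279}}{48322 + \left(-72\right)^{2}} = \frac{\left(-195 + 27225\right) + \frac{1}{279}}{48322 + 5184} = \frac{27030 + \frac{1}{279}}{53506} = \frac{7541371}{279} \cdot \frac{1}{53506} = \frac{7541371}{14928174}$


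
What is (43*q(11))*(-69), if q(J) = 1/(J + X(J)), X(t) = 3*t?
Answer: -2967/44 ≈ -67.432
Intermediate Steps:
q(J) = 1/(4*J) (q(J) = 1/(J + 3*J) = 1/(4*J))
(43*q(11))*(-69) = (43*((1/4)/11))*(-69) = (43*((1/4)*(1/11)))*(-69) = (43*(1/44))*(-69) = (43/44)*(-69) = -2967/44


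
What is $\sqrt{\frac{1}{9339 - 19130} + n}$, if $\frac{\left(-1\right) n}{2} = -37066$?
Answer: $\frac{3 \sqrt{789618487789}}{9791} \approx 272.27$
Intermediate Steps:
$n = 74132$ ($n = \left(-2\right) \left(-37066\right) = 74132$)
$\sqrt{\frac{1}{9339 - 19130} + n} = \sqrt{\frac{1}{9339 - 19130} + 74132} = \sqrt{\frac{1}{-9791} + 74132} = \sqrt{- \frac{1}{9791} + 74132} = \sqrt{\frac{725826411}{9791}} = \frac{3 \sqrt{789618487789}}{9791}$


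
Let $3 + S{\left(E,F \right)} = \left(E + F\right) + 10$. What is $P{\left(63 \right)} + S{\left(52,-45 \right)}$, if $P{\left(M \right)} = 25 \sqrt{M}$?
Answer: $14 + 75 \sqrt{7} \approx 212.43$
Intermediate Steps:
$S{\left(E,F \right)} = 7 + E + F$ ($S{\left(E,F \right)} = -3 + \left(\left(E + F\right) + 10\right) = -3 + \left(10 + E + F\right) = 7 + E + F$)
$P{\left(63 \right)} + S{\left(52,-45 \right)} = 25 \sqrt{63} + \left(7 + 52 - 45\right) = 25 \cdot 3 \sqrt{7} + 14 = 75 \sqrt{7} + 14 = 14 + 75 \sqrt{7}$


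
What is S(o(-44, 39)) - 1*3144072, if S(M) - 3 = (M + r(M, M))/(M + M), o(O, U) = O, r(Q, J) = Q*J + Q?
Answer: -3144090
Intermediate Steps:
r(Q, J) = Q + J*Q (r(Q, J) = J*Q + Q = Q + J*Q)
S(M) = 3 + (M + M*(1 + M))/(2*M) (S(M) = 3 + (M + M*(1 + M))/(M + M) = 3 + (M + M*(1 + M))/((2*M)) = 3 + (M + M*(1 + M))*(1/(2*M)) = 3 + (M + M*(1 + M))/(2*M))
S(o(-44, 39)) - 1*3144072 = (4 + (½)*(-44)) - 1*3144072 = (4 - 22) - 3144072 = -18 - 3144072 = -3144090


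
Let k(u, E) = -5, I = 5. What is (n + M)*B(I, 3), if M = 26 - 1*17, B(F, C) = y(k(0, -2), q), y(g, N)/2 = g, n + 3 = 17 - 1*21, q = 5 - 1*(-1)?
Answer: -20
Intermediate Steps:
q = 6 (q = 5 + 1 = 6)
n = -7 (n = -3 + (17 - 1*21) = -3 + (17 - 21) = -3 - 4 = -7)
y(g, N) = 2*g
B(F, C) = -10 (B(F, C) = 2*(-5) = -10)
M = 9 (M = 26 - 17 = 9)
(n + M)*B(I, 3) = (-7 + 9)*(-10) = 2*(-10) = -20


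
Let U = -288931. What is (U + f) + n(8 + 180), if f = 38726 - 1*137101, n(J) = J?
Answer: -387118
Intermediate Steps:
f = -98375 (f = 38726 - 137101 = -98375)
(U + f) + n(8 + 180) = (-288931 - 98375) + (8 + 180) = -387306 + 188 = -387118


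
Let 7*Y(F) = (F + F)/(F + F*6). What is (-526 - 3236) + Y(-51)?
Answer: -184336/49 ≈ -3762.0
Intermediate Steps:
Y(F) = 2/49 (Y(F) = ((F + F)/(F + F*6))/7 = ((2*F)/(F + 6*F))/7 = ((2*F)/((7*F)))/7 = ((2*F)*(1/(7*F)))/7 = (⅐)*(2/7) = 2/49)
(-526 - 3236) + Y(-51) = (-526 - 3236) + 2/49 = -3762 + 2/49 = -184336/49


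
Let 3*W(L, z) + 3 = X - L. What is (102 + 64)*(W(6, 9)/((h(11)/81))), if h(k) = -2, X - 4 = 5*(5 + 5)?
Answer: -100845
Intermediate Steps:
X = 54 (X = 4 + 5*(5 + 5) = 4 + 5*10 = 4 + 50 = 54)
W(L, z) = 17 - L/3 (W(L, z) = -1 + (54 - L)/3 = -1 + (18 - L/3) = 17 - L/3)
(102 + 64)*(W(6, 9)/((h(11)/81))) = (102 + 64)*((17 - ⅓*6)/((-2/81))) = 166*((17 - 2)/((-2*1/81))) = 166*(15/(-2/81)) = 166*(15*(-81/2)) = 166*(-1215/2) = -100845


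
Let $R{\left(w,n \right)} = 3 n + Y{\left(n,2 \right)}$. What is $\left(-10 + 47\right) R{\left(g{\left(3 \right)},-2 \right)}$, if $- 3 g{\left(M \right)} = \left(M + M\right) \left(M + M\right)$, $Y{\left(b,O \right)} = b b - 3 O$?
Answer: $-296$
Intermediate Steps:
$Y{\left(b,O \right)} = b^{2} - 3 O$
$g{\left(M \right)} = - \frac{4 M^{2}}{3}$ ($g{\left(M \right)} = - \frac{\left(M + M\right) \left(M + M\right)}{3} = - \frac{2 M 2 M}{3} = - \frac{4 M^{2}}{3}$)
$R{\left(w,n \right)} = -6 + n^{2} + 3 n$ ($R{\left(w,n \right)} = 3 n + \left(n^{2} - 6\right) = 3 n + \left(-6 + n^{2}\right) = -6 + n^{2} + 3 n$)
$\left(-10 + 47\right) R{\left(g{\left(3 \right)},-2 \right)} = \left(-10 + 47\right) \left(-6 + \left(-2\right)^{2} + 3 \left(-2\right)\right) = 37 \left(-6 + 4 - 6\right) = 37 \left(-8\right) = -296$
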